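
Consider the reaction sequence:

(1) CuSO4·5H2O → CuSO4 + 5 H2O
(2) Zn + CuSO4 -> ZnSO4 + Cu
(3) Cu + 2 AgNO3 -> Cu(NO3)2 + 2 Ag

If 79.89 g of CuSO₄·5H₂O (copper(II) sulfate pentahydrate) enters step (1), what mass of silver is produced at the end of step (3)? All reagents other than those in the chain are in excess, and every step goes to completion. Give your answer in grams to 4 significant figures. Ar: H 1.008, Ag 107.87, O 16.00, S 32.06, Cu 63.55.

69.03 g

M(CuSO4·5H2O) = 63.55 + 32.06 + 9(16.00) + 10(1.008) = 249.69 g/mol.
M(Ag) = 107.87 g/mol.
n(CuSO4·5H2O) = 79.89 / 249.69 = 0.31996 mol.
Reaction (1): CuSO4·5H2O→CuSO4 ratio 1:1 ⇒ n(CuSO4) = 0.31996 mol.
Reaction (2): CuSO4→Cu ratio 1:1 ⇒ n(Cu) = 0.31996 mol.
Reaction (3): Cu→Ag ratio 1:2 ⇒ n(Ag) = 0.63991 mol.
Mass of Ag = 0.63991 × 107.87 = 69.027 g.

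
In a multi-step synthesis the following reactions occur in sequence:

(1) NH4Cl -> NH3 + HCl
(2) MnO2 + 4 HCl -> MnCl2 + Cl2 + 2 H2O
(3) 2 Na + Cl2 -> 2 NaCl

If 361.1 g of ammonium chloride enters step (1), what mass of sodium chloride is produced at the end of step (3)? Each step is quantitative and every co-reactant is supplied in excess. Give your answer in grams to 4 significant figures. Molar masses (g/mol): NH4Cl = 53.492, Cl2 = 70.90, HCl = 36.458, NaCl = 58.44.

197.3 g

n(NH4Cl) = 361.1 / 53.492 = 6.7505 mol.
Reaction (1): NH4Cl→HCl ratio 1:1 ⇒ n(HCl) = 6.7505 mol.
Reaction (2): HCl→Cl2 ratio 4:1 ⇒ n(Cl2) = 1.6876 mol.
Reaction (3): Cl2→NaCl ratio 1:2 ⇒ n(NaCl) = 3.3753 mol.
Mass of NaCl = 3.3753 × 58.44 = 197.25 g.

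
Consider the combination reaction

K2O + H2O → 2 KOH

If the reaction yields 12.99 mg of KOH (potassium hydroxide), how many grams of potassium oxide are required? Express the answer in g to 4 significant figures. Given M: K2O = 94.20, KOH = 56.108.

0.01090 g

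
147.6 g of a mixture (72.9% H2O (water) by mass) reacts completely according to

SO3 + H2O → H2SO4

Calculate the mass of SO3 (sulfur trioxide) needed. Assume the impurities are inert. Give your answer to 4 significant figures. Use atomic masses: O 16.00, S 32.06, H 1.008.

478.2 g

Mass of pure H2O = 147.6 g × 0.729 = 107.60 g.
M(H2O) = 2(1.008) + 16.00 = 18.016 g/mol.
M(SO3) = 32.06 + 3(16.00) = 80.06 g/mol.
n(H2O) = 107.60 g / 18.016 g/mol = 5.9725 mol.
From the equation the H2O:SO3 mole ratio is 1:1, so n(SO3) = 5.9725 × 1/1 = 5.9725 mol.
Mass of SO3 = 5.9725 mol × 80.06 g/mol = 478.16 g.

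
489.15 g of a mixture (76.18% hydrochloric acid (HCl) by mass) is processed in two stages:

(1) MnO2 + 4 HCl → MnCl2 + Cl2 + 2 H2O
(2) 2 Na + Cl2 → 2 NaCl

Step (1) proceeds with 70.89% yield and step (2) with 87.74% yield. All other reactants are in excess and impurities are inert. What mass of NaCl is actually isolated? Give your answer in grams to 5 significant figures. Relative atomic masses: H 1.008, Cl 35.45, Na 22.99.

185.76 g

Pure HCl = 489.15 × 0.7618 = 372.634 g.
M(HCl) = 1.008 + 35.45 = 36.458 g/mol.
M(NaCl) = 22.99 + 35.45 = 58.44 g/mol.
n(HCl) = 372.634 / 36.458 = 10.2209 mol.
Step 1 (HCl:Cl2 = 4:1): theoretical n(Cl2) = 2.55523 mol; at 70.89% yield, n(Cl2) = 1.81140 mol.
Step 2 (Cl2:NaCl = 1:2): theoretical n(NaCl) = 3.62281 mol, so theoretical mass = 3.62281 × 58.44 = 211.717 g.
At 87.74% yield, actual mass of NaCl = 211.717 × 0.8774 = 185.760 g.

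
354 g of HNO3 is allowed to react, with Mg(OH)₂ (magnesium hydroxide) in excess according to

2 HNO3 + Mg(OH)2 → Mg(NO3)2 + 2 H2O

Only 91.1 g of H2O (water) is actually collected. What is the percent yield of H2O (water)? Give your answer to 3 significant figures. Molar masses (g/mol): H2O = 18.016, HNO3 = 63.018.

90.0 %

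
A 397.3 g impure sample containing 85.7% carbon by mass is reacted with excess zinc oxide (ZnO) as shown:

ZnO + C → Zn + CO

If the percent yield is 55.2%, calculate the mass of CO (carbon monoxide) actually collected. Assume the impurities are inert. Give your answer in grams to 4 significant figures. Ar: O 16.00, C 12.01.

438.3 g

Pure C available = 397.3 g × 0.857 = 340.49 g.
M(C) = 12.01 g/mol.
M(CO) = 12.01 + 16.00 = 28.01 g/mol.
n(C) = 340.49 g / 12.01 g/mol = 28.350 mol.
From the equation the C:CO mole ratio is 1:1, so n(CO) = 28.350 × 1/1 = 28.350 mol.
Mass of CO = 28.350 mol × 28.01 g/mol = 794.09 g.
Actual mass collected = 794.09 g × 0.552 = 438.34 g.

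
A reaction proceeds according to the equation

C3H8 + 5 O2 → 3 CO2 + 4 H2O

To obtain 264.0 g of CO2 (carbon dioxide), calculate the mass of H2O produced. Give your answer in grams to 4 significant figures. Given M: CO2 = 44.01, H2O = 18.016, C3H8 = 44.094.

n(CO2) = 264.00 g / 44.01 g/mol = 5.9986 mol.
From the equation the CO2:H2O mole ratio is 3:4, so n(H2O) = 5.9986 × 4/3 = 7.9982 mol.
Mass of H2O = 7.9982 mol × 18.016 g/mol = 144.10 g.

144.1 g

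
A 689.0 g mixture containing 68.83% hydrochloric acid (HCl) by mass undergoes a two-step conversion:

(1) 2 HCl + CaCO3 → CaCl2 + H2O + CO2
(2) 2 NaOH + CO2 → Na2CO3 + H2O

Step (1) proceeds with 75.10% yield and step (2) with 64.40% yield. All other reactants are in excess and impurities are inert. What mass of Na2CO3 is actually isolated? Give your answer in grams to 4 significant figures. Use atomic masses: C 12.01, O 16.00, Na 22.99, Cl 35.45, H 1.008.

333.4 g

Pure HCl = 689.0 × 0.6883 = 474.24 g.
M(HCl) = 1.008 + 35.45 = 36.458 g/mol.
M(Na2CO3) = 2(22.99) + 12.01 + 3(16.00) = 105.99 g/mol.
n(HCl) = 474.24 / 36.458 = 13.008 mol.
Step 1 (HCl:CO2 = 2:1): theoretical n(CO2) = 6.5039 mol; at 75.10% yield, n(CO2) = 4.8844 mol.
Step 2 (CO2:Na2CO3 = 1:1): theoretical n(Na2CO3) = 4.8844 mol, so theoretical mass = 4.8844 × 105.99 = 517.70 g.
At 64.40% yield, actual mass of Na2CO3 = 517.70 × 0.6440 = 333.40 g.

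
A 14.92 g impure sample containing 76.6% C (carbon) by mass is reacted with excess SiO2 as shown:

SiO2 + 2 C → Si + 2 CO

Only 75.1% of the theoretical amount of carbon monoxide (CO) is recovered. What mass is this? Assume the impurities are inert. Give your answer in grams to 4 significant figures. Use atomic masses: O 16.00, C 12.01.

Pure C available = 14.92 g × 0.766 = 11.429 g.
M(C) = 12.01 g/mol.
M(CO) = 12.01 + 16.00 = 28.01 g/mol.
n(C) = 11.429 g / 12.01 g/mol = 0.95160 mol.
From the equation the C:CO mole ratio is 2:2, so n(CO) = 0.95160 × 2/2 = 0.95160 mol.
Mass of CO = 0.95160 mol × 28.01 g/mol = 26.654 g.
Actual mass collected = 26.654 g × 0.751 = 20.017 g.

20.02 g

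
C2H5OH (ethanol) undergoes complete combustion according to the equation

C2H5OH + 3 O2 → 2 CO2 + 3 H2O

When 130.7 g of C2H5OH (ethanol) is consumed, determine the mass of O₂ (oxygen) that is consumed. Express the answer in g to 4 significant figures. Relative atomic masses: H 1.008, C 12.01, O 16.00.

272.4 g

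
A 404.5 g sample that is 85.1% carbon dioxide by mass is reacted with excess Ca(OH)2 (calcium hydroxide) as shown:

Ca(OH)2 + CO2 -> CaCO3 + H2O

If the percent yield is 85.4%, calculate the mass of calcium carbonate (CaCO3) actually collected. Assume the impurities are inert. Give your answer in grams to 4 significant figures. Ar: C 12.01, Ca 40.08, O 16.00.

668.6 g

Pure CO2 available = 404.5 g × 0.851 = 344.23 g.
M(CO2) = 12.01 + 2(16.00) = 44.01 g/mol.
M(CaCO3) = 40.08 + 12.01 + 3(16.00) = 100.09 g/mol.
n(CO2) = 344.23 g / 44.01 g/mol = 7.8216 mol.
From the equation the CO2:CaCO3 mole ratio is 1:1, so n(CaCO3) = 7.8216 × 1/1 = 7.8216 mol.
Mass of CaCO3 = 7.8216 mol × 100.09 g/mol = 782.87 g.
Actual mass collected = 782.87 g × 0.854 = 668.57 g.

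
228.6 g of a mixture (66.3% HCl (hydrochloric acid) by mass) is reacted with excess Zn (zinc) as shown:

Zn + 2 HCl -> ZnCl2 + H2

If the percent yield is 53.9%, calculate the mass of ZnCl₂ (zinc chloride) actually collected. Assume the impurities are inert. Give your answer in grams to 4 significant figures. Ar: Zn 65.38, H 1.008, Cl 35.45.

Pure HCl available = 228.6 g × 0.663 = 151.56 g.
M(HCl) = 1.008 + 35.45 = 36.458 g/mol.
M(ZnCl2) = 65.38 + 2(35.45) = 136.28 g/mol.
n(HCl) = 151.56 g / 36.458 g/mol = 4.1572 mol.
From the equation the HCl:ZnCl2 mole ratio is 2:1, so n(ZnCl2) = 4.1572 × 1/2 = 2.0786 mol.
Mass of ZnCl2 = 2.0786 mol × 136.28 g/mol = 283.27 g.
Actual mass collected = 283.27 g × 0.539 = 152.68 g.

152.7 g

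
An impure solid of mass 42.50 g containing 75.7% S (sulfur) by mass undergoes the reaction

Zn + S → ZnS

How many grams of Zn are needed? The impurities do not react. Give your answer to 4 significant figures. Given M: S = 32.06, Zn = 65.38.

Mass of pure S = 42.50 g × 0.757 = 32.172 g.
n(S) = 32.172 g / 32.06 g/mol = 1.0035 mol.
From the equation the S:Zn mole ratio is 1:1, so n(Zn) = 1.0035 × 1/1 = 1.0035 mol.
Mass of Zn = 1.0035 mol × 65.38 g/mol = 65.609 g.

65.61 g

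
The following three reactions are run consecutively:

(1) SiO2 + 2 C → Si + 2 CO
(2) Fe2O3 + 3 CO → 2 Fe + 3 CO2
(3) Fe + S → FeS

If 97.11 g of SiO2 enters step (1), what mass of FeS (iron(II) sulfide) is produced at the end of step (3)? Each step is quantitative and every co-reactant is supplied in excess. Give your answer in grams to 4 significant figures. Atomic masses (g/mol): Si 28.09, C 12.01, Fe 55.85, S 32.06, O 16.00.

M(SiO2) = 28.09 + 2(16.00) = 60.09 g/mol.
M(FeS) = 55.85 + 32.06 = 87.91 g/mol.
n(SiO2) = 97.11 / 60.09 = 1.6161 mol.
Reaction (1): SiO2→CO ratio 1:2 ⇒ n(CO) = 3.2322 mol.
Reaction (2): CO→Fe ratio 3:2 ⇒ n(Fe) = 2.1548 mol.
Reaction (3): Fe→FeS ratio 1:1 ⇒ n(FeS) = 2.1548 mol.
Mass of FeS = 2.1548 × 87.91 = 189.43 g.

189.4 g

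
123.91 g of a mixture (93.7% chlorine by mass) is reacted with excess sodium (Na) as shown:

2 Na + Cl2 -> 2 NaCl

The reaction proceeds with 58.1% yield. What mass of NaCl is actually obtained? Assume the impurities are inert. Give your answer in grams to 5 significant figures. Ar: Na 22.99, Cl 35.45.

111.20 g

Pure Cl2 available = 123.91 g × 0.937 = 116.104 g.
M(Cl2) = 2(35.45) = 70.90 g/mol.
M(NaCl) = 22.99 + 35.45 = 58.44 g/mol.
n(Cl2) = 116.104 g / 70.90 g/mol = 1.63757 mol.
From the equation the Cl2:NaCl mole ratio is 1:2, so n(NaCl) = 1.63757 × 2/1 = 3.27514 mol.
Mass of NaCl = 3.27514 mol × 58.44 g/mol = 191.399 g.
Actual mass collected = 191.399 g × 0.581 = 111.203 g.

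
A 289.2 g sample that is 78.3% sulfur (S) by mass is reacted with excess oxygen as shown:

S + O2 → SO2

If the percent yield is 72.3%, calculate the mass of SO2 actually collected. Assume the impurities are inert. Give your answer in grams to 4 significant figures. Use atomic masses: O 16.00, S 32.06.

327.1 g

Pure S available = 289.2 g × 0.783 = 226.44 g.
M(S) = 32.06 g/mol.
M(SO2) = 32.06 + 2(16.00) = 64.06 g/mol.
n(S) = 226.44 g / 32.06 g/mol = 7.0631 mol.
From the equation the S:SO2 mole ratio is 1:1, so n(SO2) = 7.0631 × 1/1 = 7.0631 mol.
Mass of SO2 = 7.0631 mol × 64.06 g/mol = 452.46 g.
Actual mass collected = 452.46 g × 0.723 = 327.13 g.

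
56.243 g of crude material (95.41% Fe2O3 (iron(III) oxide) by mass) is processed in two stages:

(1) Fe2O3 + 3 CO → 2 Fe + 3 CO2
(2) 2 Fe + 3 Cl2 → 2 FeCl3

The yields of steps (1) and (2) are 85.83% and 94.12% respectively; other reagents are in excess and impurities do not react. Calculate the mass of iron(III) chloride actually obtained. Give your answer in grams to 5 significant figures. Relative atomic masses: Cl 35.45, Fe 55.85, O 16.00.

Pure Fe2O3 = 56.243 × 0.9541 = 53.6614 g.
M(Fe2O3) = 2(55.85) + 3(16.00) = 159.70 g/mol.
M(FeCl3) = 55.85 + 3(35.45) = 162.20 g/mol.
n(Fe2O3) = 53.6614 / 159.70 = 0.336014 mol.
Step 1 (Fe2O3:Fe = 1:2): theoretical n(Fe) = 0.672028 mol; at 85.83% yield, n(Fe) = 0.576802 mol.
Step 2 (Fe:FeCl3 = 2:2): theoretical n(FeCl3) = 0.576802 mol, so theoretical mass = 0.576802 × 162.20 = 93.5572 g.
At 94.12% yield, actual mass of FeCl3 = 93.5572 × 0.9412 = 88.0561 g.

88.056 g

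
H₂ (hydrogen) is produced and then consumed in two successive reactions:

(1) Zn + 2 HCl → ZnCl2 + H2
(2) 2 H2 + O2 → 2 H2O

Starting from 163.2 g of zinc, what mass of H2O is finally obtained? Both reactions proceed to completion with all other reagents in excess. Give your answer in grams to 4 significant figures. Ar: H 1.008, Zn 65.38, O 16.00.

M(Zn) = 65.38 g/mol.
M(H2O) = 2(1.008) + 16.00 = 18.016 g/mol.
n(Zn) = 163.20 / 65.38 = 2.4962 mol.
Step 1 gives a 1:1 ratio of Zn to H2, so n(H2) = 2.4962 mol.
In step 2 the H2:H2O ratio is 2:2, so n(H2O) = 2.4962 mol.
Mass of H2O = 2.4962 × 18.016 = 44.971 g.

44.97 g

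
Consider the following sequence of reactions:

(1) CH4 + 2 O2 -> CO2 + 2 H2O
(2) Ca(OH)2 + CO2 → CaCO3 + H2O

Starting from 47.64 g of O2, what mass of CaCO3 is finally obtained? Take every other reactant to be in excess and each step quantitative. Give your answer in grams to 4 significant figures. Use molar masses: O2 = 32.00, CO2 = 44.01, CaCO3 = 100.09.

74.50 g

n(O2) = 47.640 / 32.00 = 1.4888 mol.
Step 1 gives a 2:1 ratio of O2 to CO2, so n(CO2) = 0.74438 mol.
In step 2 the CO2:CaCO3 ratio is 1:1, so n(CaCO3) = 0.74438 mol.
Mass of CaCO3 = 0.74438 × 100.09 = 74.504 g.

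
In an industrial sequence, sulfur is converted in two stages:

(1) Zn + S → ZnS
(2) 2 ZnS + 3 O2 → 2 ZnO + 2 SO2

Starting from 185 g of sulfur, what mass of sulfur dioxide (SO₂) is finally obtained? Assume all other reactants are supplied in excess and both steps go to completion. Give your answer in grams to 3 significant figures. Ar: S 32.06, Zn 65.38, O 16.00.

370 g

M(S) = 32.06 g/mol.
M(SO2) = 32.06 + 2(16.00) = 64.06 g/mol.
n(S) = 185.0 / 32.06 = 5.770 mol.
Step 1 gives a 1:1 ratio of S to ZnS, so n(ZnS) = 5.770 mol.
In step 2 the ZnS:SO2 ratio is 2:2, so n(SO2) = 5.770 mol.
Mass of SO2 = 5.770 × 64.06 = 369.7 g.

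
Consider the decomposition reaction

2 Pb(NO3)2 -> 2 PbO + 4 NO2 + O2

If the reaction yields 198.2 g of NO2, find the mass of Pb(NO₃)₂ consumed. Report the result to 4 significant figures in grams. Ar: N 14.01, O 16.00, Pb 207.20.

713.4 g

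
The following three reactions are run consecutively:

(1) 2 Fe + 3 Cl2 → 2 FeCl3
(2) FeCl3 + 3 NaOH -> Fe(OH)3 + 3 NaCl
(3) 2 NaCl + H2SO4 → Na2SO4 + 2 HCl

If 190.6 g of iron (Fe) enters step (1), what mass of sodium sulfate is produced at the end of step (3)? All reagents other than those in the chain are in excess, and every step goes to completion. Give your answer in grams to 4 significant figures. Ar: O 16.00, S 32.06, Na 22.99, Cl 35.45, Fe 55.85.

727.1 g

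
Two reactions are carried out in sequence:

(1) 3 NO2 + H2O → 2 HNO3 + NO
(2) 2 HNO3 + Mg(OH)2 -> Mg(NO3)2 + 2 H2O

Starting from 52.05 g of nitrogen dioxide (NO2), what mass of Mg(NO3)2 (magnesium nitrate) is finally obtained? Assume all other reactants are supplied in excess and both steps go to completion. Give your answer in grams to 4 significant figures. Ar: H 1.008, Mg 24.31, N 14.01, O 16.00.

55.93 g

M(NO2) = 14.01 + 2(16.00) = 46.01 g/mol.
M(Mg(NO3)2) = 24.31 + 2(14.01) + 6(16.00) = 148.33 g/mol.
n(NO2) = 52.050 / 46.01 = 1.1313 mol.
Step 1 gives a 3:2 ratio of NO2 to HNO3, so n(HNO3) = 0.75418 mol.
In step 2 the HNO3:Mg(NO3)2 ratio is 2:1, so n(Mg(NO3)2) = 0.37709 mol.
Mass of Mg(NO3)2 = 0.37709 × 148.33 = 55.934 g.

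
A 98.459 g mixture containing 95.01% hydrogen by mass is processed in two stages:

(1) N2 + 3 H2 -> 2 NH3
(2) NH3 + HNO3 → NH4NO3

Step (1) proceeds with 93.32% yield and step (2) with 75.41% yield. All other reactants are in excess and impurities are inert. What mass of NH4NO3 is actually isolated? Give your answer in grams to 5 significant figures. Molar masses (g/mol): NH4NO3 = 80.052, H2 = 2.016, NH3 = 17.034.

Pure H2 = 98.459 × 0.9501 = 93.5459 g.
n(H2) = 93.5459 / 2.016 = 46.4017 mol.
Step 1 (H2:NH3 = 3:2): theoretical n(NH3) = 30.9345 mol; at 93.32% yield, n(NH3) = 28.8681 mol.
Step 2 (NH3:NH4NO3 = 1:1): theoretical n(NH4NO3) = 28.8681 mol, so theoretical mass = 28.8681 × 80.052 = 2310.95 g.
At 75.41% yield, actual mass of NH4NO3 = 2310.95 × 0.7541 = 1742.68 g.

1742.7 g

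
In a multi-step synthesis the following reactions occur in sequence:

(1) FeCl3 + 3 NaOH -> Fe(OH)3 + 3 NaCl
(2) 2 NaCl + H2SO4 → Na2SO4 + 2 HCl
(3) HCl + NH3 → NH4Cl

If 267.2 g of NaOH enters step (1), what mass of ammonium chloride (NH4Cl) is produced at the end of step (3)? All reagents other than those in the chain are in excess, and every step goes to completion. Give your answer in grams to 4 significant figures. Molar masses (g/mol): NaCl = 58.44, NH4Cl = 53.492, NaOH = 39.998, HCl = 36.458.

n(NaOH) = 267.2 / 39.998 = 6.6803 mol.
Reaction (1): NaOH→NaCl ratio 3:3 ⇒ n(NaCl) = 6.6803 mol.
Reaction (2): NaCl→HCl ratio 2:2 ⇒ n(HCl) = 6.6803 mol.
Reaction (3): HCl→NH4Cl ratio 1:1 ⇒ n(NH4Cl) = 6.6803 mol.
Mass of NH4Cl = 6.6803 × 53.492 = 357.34 g.

357.3 g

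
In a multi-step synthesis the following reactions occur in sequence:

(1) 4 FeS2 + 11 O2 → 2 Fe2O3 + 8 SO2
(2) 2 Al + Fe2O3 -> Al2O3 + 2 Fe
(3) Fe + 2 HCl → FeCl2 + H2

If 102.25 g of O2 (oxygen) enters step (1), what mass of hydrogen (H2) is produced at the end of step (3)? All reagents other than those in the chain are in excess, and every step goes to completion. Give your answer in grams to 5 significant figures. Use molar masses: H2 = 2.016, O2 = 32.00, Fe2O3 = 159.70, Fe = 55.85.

n(O2) = 102.25 / 32.00 = 3.19531 mol.
Reaction (1): O2→Fe2O3 ratio 11:2 ⇒ n(Fe2O3) = 0.580966 mol.
Reaction (2): Fe2O3→Fe ratio 1:2 ⇒ n(Fe) = 1.16193 mol.
Reaction (3): Fe→H2 ratio 1:1 ⇒ n(H2) = 1.16193 mol.
Mass of H2 = 1.16193 × 2.016 = 2.34245 g.

2.3425 g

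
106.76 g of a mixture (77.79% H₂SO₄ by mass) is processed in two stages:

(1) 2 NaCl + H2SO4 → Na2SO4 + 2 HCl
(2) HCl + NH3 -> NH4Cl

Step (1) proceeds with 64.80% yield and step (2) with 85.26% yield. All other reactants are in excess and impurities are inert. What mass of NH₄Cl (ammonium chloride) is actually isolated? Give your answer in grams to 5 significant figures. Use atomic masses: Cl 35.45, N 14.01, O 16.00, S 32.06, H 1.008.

Pure H2SO4 = 106.76 × 0.7779 = 83.0486 g.
M(H2SO4) = 2(1.008) + 32.06 + 4(16.00) = 98.076 g/mol.
M(NH4Cl) = 14.01 + 4(1.008) + 35.45 = 53.492 g/mol.
n(H2SO4) = 83.0486 / 98.076 = 0.846778 mol.
Step 1 (H2SO4:HCl = 1:2): theoretical n(HCl) = 1.69356 mol; at 64.80% yield, n(HCl) = 1.09742 mol.
Step 2 (HCl:NH4Cl = 1:1): theoretical n(NH4Cl) = 1.09742 mol, so theoretical mass = 1.09742 × 53.492 = 58.7034 g.
At 85.26% yield, actual mass of NH4Cl = 58.7034 × 0.8526 = 50.0505 g.

50.051 g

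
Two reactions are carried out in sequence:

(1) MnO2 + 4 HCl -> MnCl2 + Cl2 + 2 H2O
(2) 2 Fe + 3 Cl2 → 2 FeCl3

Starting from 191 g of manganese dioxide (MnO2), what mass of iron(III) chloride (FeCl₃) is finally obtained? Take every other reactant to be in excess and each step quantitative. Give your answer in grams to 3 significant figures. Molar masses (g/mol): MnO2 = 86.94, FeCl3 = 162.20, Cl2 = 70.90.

238 g

n(MnO2) = 191.0 / 86.94 = 2.197 mol.
Step 1 gives a 1:1 ratio of MnO2 to Cl2, so n(Cl2) = 2.197 mol.
In step 2 the Cl2:FeCl3 ratio is 3:2, so n(FeCl3) = 1.465 mol.
Mass of FeCl3 = 1.465 × 162.20 = 237.6 g.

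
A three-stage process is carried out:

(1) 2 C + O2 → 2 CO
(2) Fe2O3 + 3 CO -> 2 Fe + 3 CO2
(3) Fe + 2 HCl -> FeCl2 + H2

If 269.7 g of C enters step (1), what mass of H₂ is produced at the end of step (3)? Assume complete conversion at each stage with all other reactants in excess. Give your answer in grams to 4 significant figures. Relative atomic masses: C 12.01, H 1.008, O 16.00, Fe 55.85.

30.18 g

M(C) = 12.01 g/mol.
M(H2) = 2(1.008) = 2.016 g/mol.
n(C) = 269.7 / 12.01 = 22.456 mol.
Reaction (1): C→CO ratio 2:2 ⇒ n(CO) = 22.456 mol.
Reaction (2): CO→Fe ratio 3:2 ⇒ n(Fe) = 14.971 mol.
Reaction (3): Fe→H2 ratio 1:1 ⇒ n(H2) = 14.971 mol.
Mass of H2 = 14.971 × 2.016 = 30.181 g.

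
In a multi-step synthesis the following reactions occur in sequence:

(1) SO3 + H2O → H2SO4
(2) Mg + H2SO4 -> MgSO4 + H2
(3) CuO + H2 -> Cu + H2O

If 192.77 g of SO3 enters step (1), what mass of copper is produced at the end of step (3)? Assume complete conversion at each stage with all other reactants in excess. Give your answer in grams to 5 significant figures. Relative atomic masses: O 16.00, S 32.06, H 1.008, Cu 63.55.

M(SO3) = 32.06 + 3(16.00) = 80.06 g/mol.
M(Cu) = 63.55 g/mol.
n(SO3) = 192.77 / 80.06 = 2.40782 mol.
Reaction (1): SO3→H2SO4 ratio 1:1 ⇒ n(H2SO4) = 2.40782 mol.
Reaction (2): H2SO4→H2 ratio 1:1 ⇒ n(H2) = 2.40782 mol.
Reaction (3): H2→Cu ratio 1:1 ⇒ n(Cu) = 2.40782 mol.
Mass of Cu = 2.40782 × 63.55 = 153.017 g.

153.02 g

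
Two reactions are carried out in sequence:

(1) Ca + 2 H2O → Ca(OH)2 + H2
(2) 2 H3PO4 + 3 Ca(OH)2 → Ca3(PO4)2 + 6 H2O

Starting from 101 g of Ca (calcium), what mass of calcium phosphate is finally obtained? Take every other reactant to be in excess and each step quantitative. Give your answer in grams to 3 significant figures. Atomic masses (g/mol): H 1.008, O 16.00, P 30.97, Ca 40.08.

261 g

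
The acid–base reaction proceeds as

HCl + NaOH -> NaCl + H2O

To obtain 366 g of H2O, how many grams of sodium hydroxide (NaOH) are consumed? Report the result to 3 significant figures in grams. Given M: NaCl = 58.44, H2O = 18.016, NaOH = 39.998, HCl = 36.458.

n(H2O) = 366.0 g / 18.016 g/mol = 20.32 mol.
From the equation the H2O:NaOH mole ratio is 1:1, so n(NaOH) = 20.32 × 1/1 = 20.32 mol.
Mass of NaOH = 20.32 mol × 39.998 g/mol = 812.6 g.

813 g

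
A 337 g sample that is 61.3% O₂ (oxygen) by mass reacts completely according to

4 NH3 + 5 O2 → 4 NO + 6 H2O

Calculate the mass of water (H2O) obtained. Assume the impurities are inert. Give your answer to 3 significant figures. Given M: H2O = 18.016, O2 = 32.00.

140 g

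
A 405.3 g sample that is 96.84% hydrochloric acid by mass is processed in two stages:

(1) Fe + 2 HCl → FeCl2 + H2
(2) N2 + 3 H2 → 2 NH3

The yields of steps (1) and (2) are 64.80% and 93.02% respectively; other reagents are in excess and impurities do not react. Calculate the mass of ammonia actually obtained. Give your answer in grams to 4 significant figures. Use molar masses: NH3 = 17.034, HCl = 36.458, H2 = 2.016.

36.85 g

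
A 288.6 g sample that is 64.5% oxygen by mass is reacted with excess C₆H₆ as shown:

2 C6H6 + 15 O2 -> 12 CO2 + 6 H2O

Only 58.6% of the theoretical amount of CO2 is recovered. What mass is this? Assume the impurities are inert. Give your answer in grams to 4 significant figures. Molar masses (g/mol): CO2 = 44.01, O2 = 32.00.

120.0 g

Pure O2 available = 288.6 g × 0.645 = 186.15 g.
n(O2) = 186.15 g / 32.00 g/mol = 5.8171 mol.
From the equation the O2:CO2 mole ratio is 15:12, so n(CO2) = 5.8171 × 12/15 = 4.6537 mol.
Mass of CO2 = 4.6537 mol × 44.01 g/mol = 204.81 g.
Actual mass collected = 204.81 g × 0.586 = 120.02 g.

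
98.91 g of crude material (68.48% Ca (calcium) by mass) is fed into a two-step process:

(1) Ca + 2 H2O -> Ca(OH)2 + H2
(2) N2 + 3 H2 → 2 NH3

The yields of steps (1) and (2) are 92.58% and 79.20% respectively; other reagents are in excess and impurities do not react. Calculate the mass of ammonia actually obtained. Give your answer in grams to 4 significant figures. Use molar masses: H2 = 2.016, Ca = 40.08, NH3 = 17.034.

14.07 g

Pure Ca = 98.91 × 0.6848 = 67.734 g.
n(Ca) = 67.734 / 40.08 = 1.6900 mol.
Step 1 (Ca:H2 = 1:1): theoretical n(H2) = 1.6900 mol; at 92.58% yield, n(H2) = 1.5646 mol.
Step 2 (H2:NH3 = 3:2): theoretical n(NH3) = 1.0430 mol, so theoretical mass = 1.0430 × 17.034 = 17.767 g.
At 79.20% yield, actual mass of NH3 = 17.767 × 0.7920 = 14.072 g.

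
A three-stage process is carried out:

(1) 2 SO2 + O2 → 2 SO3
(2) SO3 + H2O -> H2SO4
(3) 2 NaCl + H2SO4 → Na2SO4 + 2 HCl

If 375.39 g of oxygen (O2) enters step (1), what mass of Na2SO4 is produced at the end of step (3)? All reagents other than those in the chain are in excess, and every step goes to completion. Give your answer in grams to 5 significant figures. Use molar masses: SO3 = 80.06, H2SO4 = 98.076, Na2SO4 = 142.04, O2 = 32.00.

3332.5 g

n(O2) = 375.39 / 32.00 = 11.7309 mol.
Reaction (1): O2→SO3 ratio 1:2 ⇒ n(SO3) = 23.4619 mol.
Reaction (2): SO3→H2SO4 ratio 1:1 ⇒ n(H2SO4) = 23.4619 mol.
Reaction (3): H2SO4→Na2SO4 ratio 1:1 ⇒ n(Na2SO4) = 23.4619 mol.
Mass of Na2SO4 = 23.4619 × 142.04 = 3332.52 g.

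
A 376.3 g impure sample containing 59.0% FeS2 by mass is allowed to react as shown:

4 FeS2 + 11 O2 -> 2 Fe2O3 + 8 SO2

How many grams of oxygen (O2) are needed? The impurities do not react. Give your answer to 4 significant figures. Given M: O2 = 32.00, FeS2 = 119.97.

Mass of pure FeS2 = 376.3 g × 0.590 = 222.02 g.
n(FeS2) = 222.02 g / 119.97 g/mol = 1.8506 mol.
From the equation the FeS2:O2 mole ratio is 4:11, so n(O2) = 1.8506 × 11/4 = 5.0892 mol.
Mass of O2 = 5.0892 mol × 32.00 g/mol = 162.85 g.

162.9 g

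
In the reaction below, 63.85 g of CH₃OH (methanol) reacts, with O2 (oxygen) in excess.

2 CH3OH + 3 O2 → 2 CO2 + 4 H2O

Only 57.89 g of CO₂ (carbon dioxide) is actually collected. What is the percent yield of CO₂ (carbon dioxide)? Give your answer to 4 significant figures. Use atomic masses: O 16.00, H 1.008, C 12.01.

66.01 %

M(CH3OH) = 12.01 + 4(1.008) + 16.00 = 32.042 g/mol.
M(CO2) = 12.01 + 2(16.00) = 44.01 g/mol.
n(CH3OH) = 63.850 g / 32.042 g/mol = 1.9927 mol.
From the equation the CH3OH:CO2 mole ratio is 2:2, so n(CO2) = 1.9927 × 2/2 = 1.9927 mol.
Mass of CO2 = 1.9927 mol × 44.01 g/mol = 87.699 g.
This is the theoretical yield. Percent yield = 57.89 g / 87.699 g × 100% = 66.010%.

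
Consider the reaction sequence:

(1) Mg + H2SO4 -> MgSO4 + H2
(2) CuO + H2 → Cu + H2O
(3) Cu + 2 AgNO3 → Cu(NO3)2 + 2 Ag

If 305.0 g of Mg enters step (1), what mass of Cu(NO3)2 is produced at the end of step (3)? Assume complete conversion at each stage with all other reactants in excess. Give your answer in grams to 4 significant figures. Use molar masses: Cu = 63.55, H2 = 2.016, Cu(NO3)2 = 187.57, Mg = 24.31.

n(Mg) = 305.0 / 24.31 = 12.546 mol.
Reaction (1): Mg→H2 ratio 1:1 ⇒ n(H2) = 12.546 mol.
Reaction (2): H2→Cu ratio 1:1 ⇒ n(Cu) = 12.546 mol.
Reaction (3): Cu→Cu(NO3)2 ratio 1:1 ⇒ n(Cu(NO3)2) = 12.546 mol.
Mass of Cu(NO3)2 = 12.546 × 187.57 = 2353.3 g.

2353 g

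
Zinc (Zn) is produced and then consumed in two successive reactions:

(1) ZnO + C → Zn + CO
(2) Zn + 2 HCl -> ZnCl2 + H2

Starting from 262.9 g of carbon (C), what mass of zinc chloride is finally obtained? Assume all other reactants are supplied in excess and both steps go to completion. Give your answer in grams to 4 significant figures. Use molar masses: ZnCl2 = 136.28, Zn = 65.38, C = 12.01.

2983 g

n(C) = 262.90 / 12.01 = 21.890 mol.
Step 1 gives a 1:1 ratio of C to Zn, so n(Zn) = 21.890 mol.
In step 2 the Zn:ZnCl2 ratio is 1:1, so n(ZnCl2) = 21.890 mol.
Mass of ZnCl2 = 21.890 × 136.28 = 2983.2 g.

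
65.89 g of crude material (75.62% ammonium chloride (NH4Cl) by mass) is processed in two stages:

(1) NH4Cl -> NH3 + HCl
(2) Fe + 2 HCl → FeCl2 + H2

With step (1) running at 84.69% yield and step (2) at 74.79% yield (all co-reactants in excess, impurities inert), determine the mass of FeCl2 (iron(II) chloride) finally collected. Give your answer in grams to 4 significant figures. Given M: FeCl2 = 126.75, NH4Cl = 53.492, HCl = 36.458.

Pure NH4Cl = 65.89 × 0.7562 = 49.826 g.
n(NH4Cl) = 49.826 / 53.492 = 0.93147 mol.
Step 1 (NH4Cl:HCl = 1:1): theoretical n(HCl) = 0.93147 mol; at 84.69% yield, n(HCl) = 0.78886 mol.
Step 2 (HCl:FeCl2 = 2:1): theoretical n(FeCl2) = 0.39443 mol, so theoretical mass = 0.39443 × 126.75 = 49.994 g.
At 74.79% yield, actual mass of FeCl2 = 49.994 × 0.7479 = 37.390 g.

37.39 g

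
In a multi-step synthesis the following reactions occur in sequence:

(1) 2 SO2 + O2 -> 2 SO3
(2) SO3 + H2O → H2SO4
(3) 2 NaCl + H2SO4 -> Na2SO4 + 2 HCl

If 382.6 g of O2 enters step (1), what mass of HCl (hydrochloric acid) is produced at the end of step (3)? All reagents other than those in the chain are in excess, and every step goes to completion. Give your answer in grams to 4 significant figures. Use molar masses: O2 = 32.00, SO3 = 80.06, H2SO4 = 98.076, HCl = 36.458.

n(O2) = 382.6 / 32.00 = 11.956 mol.
Reaction (1): O2→SO3 ratio 1:2 ⇒ n(SO3) = 23.913 mol.
Reaction (2): SO3→H2SO4 ratio 1:1 ⇒ n(H2SO4) = 23.913 mol.
Reaction (3): H2SO4→HCl ratio 1:2 ⇒ n(HCl) = 47.825 mol.
Mass of HCl = 47.825 × 36.458 = 1743.6 g.

1744 g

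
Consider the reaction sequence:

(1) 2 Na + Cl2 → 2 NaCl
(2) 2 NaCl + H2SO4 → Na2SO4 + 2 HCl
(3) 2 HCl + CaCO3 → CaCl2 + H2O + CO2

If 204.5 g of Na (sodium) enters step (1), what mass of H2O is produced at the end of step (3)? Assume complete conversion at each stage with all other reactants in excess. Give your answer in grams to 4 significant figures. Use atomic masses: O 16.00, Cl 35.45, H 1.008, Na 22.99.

80.13 g

M(Na) = 22.99 g/mol.
M(H2O) = 2(1.008) + 16.00 = 18.016 g/mol.
n(Na) = 204.5 / 22.99 = 8.8952 mol.
Reaction (1): Na→NaCl ratio 2:2 ⇒ n(NaCl) = 8.8952 mol.
Reaction (2): NaCl→HCl ratio 2:2 ⇒ n(HCl) = 8.8952 mol.
Reaction (3): HCl→H2O ratio 2:1 ⇒ n(H2O) = 4.4476 mol.
Mass of H2O = 4.4476 × 18.016 = 80.128 g.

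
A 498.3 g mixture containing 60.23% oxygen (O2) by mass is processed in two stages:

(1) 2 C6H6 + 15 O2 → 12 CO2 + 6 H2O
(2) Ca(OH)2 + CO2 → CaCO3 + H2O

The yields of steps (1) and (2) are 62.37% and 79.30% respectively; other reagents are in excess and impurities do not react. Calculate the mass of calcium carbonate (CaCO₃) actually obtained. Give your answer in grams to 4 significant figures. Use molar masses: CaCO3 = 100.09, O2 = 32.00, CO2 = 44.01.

Pure O2 = 498.3 × 0.6023 = 300.13 g.
n(O2) = 300.13 / 32.00 = 9.3789 mol.
Step 1 (O2:CO2 = 15:12): theoretical n(CO2) = 7.5032 mol; at 62.37% yield, n(CO2) = 4.6797 mol.
Step 2 (CO2:CaCO3 = 1:1): theoretical n(CaCO3) = 4.6797 mol, so theoretical mass = 4.6797 × 100.09 = 468.39 g.
At 79.30% yield, actual mass of CaCO3 = 468.39 × 0.7930 = 371.44 g.

371.4 g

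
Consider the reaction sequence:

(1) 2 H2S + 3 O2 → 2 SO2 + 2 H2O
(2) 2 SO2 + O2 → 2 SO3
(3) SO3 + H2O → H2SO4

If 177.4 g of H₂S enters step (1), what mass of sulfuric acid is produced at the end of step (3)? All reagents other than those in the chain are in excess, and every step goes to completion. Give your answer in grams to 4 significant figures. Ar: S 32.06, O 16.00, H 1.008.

M(H2S) = 2(1.008) + 32.06 = 34.076 g/mol.
M(H2SO4) = 2(1.008) + 32.06 + 4(16.00) = 98.076 g/mol.
n(H2S) = 177.4 / 34.076 = 5.2060 mol.
Reaction (1): H2S→SO2 ratio 2:2 ⇒ n(SO2) = 5.2060 mol.
Reaction (2): SO2→SO3 ratio 2:2 ⇒ n(SO3) = 5.2060 mol.
Reaction (3): SO3→H2SO4 ratio 1:1 ⇒ n(H2SO4) = 5.2060 mol.
Mass of H2SO4 = 5.2060 × 98.076 = 510.58 g.

510.6 g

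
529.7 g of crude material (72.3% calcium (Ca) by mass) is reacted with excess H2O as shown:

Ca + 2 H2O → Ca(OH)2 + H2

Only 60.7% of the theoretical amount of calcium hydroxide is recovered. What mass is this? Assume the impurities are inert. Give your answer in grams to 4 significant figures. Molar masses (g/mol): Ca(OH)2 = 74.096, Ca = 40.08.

Pure Ca available = 529.7 g × 0.723 = 382.97 g.
n(Ca) = 382.97 g / 40.08 g/mol = 9.5552 mol.
From the equation the Ca:Ca(OH)2 mole ratio is 1:1, so n(Ca(OH)2) = 9.5552 × 1/1 = 9.5552 mol.
Mass of Ca(OH)2 = 9.5552 mol × 74.096 g/mol = 708.00 g.
Actual mass collected = 708.00 g × 0.607 = 429.76 g.

429.8 g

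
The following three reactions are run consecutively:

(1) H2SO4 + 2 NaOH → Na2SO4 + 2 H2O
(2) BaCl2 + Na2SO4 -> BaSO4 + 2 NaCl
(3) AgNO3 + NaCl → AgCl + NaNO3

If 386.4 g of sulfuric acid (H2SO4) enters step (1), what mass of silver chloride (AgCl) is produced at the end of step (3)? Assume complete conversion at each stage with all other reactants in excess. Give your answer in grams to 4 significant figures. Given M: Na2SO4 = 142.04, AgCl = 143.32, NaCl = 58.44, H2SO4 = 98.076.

1129 g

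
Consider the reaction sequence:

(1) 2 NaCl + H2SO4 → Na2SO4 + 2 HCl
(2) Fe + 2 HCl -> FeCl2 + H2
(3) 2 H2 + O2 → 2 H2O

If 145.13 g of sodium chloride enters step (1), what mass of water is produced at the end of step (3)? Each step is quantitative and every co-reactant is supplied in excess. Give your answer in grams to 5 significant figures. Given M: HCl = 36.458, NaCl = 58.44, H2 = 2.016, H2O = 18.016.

n(NaCl) = 145.13 / 58.44 = 2.48340 mol.
Reaction (1): NaCl→HCl ratio 2:2 ⇒ n(HCl) = 2.48340 mol.
Reaction (2): HCl→H2 ratio 2:1 ⇒ n(H2) = 1.24170 mol.
Reaction (3): H2→H2O ratio 2:2 ⇒ n(H2O) = 1.24170 mol.
Mass of H2O = 1.24170 × 18.016 = 22.3705 g.

22.370 g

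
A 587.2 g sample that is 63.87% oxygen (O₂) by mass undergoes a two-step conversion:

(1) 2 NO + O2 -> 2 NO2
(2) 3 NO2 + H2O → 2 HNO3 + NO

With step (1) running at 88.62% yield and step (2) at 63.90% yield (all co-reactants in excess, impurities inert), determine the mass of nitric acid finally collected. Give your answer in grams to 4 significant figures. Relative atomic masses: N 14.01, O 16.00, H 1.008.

Pure O2 = 587.2 × 0.6387 = 375.04 g.
M(O2) = 2(16.00) = 32.00 g/mol.
M(HNO3) = 1.008 + 14.01 + 3(16.00) = 63.018 g/mol.
n(O2) = 375.04 / 32.00 = 11.720 mol.
Step 1 (O2:NO2 = 1:2): theoretical n(NO2) = 23.440 mol; at 88.62% yield, n(NO2) = 20.773 mol.
Step 2 (NO2:HNO3 = 3:2): theoretical n(HNO3) = 13.849 mol, so theoretical mass = 13.849 × 63.018 = 872.71 g.
At 63.90% yield, actual mass of HNO3 = 872.71 × 0.6390 = 557.66 g.

557.7 g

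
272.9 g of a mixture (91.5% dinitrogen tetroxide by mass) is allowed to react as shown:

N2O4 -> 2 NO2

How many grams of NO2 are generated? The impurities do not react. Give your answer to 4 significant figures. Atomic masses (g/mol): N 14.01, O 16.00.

Mass of pure N2O4 = 272.9 g × 0.915 = 249.70 g.
M(N2O4) = 2(14.01) + 4(16.00) = 92.02 g/mol.
M(NO2) = 14.01 + 2(16.00) = 46.01 g/mol.
n(N2O4) = 249.70 g / 92.02 g/mol = 2.7136 mol.
From the equation the N2O4:NO2 mole ratio is 1:2, so n(NO2) = 2.7136 × 2/1 = 5.4272 mol.
Mass of NO2 = 5.4272 mol × 46.01 g/mol = 249.70 g.

249.7 g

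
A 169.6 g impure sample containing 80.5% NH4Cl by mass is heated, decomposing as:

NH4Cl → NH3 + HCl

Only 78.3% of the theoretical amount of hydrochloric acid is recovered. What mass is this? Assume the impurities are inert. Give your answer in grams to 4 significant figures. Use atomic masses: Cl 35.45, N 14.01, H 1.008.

72.86 g

Pure NH4Cl available = 169.6 g × 0.805 = 136.53 g.
M(NH4Cl) = 14.01 + 4(1.008) + 35.45 = 53.492 g/mol.
M(HCl) = 1.008 + 35.45 = 36.458 g/mol.
n(NH4Cl) = 136.53 g / 53.492 g/mol = 2.5523 mol.
From the equation the NH4Cl:HCl mole ratio is 1:1, so n(HCl) = 2.5523 × 1/1 = 2.5523 mol.
Mass of HCl = 2.5523 mol × 36.458 g/mol = 93.052 g.
Actual mass collected = 93.052 g × 0.783 = 72.860 g.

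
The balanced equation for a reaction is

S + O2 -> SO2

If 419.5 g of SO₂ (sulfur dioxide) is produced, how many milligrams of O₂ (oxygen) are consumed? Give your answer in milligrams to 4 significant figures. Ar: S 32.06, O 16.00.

209600 mg

M(SO2) = 32.06 + 2(16.00) = 64.06 g/mol.
M(O2) = 2(16.00) = 32.00 g/mol.
n(SO2) = 419.50 g / 64.06 g/mol = 6.5485 mol.
From the equation the SO2:O2 mole ratio is 1:1, so n(O2) = 6.5485 × 1/1 = 6.5485 mol.
Mass of O2 = 6.5485 mol × 32.00 g/mol = 209.55 g.
Converting to mg: 209.55 g = 209600 mg.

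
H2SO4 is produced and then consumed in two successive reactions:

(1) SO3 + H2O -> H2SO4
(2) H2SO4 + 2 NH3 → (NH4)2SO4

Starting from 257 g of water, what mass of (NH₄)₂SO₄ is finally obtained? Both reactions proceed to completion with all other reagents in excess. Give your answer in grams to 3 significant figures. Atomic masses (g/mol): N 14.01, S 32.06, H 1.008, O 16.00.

1890 g

M(H2O) = 2(1.008) + 16.00 = 18.016 g/mol.
M((NH4)2SO4) = 2(14.01) + 8(1.008) + 32.06 + 4(16.00) = 132.144 g/mol.
n(H2O) = 257.0 / 18.016 = 14.27 mol.
Step 1 gives a 1:1 ratio of H2O to H2SO4, so n(H2SO4) = 14.27 mol.
In step 2 the H2SO4:(NH4)2SO4 ratio is 1:1, so n((NH4)2SO4) = 14.27 mol.
Mass of (NH4)2SO4 = 14.27 × 132.144 = 1885 g.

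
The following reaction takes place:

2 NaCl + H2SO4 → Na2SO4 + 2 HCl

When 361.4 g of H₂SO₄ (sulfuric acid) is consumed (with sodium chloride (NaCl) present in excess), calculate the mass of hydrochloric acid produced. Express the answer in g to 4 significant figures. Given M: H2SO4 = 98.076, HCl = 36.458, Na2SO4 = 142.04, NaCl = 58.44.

268.7 g

n(H2SO4) = 361.40 g / 98.076 g/mol = 3.6849 mol.
From the equation the H2SO4:HCl mole ratio is 1:2, so n(HCl) = 3.6849 × 2/1 = 7.3698 mol.
Mass of HCl = 7.3698 mol × 36.458 g/mol = 268.69 g.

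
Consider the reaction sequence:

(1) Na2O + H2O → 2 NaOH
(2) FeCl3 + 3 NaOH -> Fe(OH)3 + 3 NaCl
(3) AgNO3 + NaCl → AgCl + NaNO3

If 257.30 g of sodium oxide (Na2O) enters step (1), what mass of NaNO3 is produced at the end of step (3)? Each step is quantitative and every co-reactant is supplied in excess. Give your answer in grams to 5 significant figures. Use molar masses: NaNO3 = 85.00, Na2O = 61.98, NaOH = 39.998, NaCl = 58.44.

705.73 g

n(Na2O) = 257.30 / 61.98 = 4.15134 mol.
Reaction (1): Na2O→NaOH ratio 1:2 ⇒ n(NaOH) = 8.30268 mol.
Reaction (2): NaOH→NaCl ratio 3:3 ⇒ n(NaCl) = 8.30268 mol.
Reaction (3): NaCl→NaNO3 ratio 1:1 ⇒ n(NaNO3) = 8.30268 mol.
Mass of NaNO3 = 8.30268 × 85.00 = 705.728 g.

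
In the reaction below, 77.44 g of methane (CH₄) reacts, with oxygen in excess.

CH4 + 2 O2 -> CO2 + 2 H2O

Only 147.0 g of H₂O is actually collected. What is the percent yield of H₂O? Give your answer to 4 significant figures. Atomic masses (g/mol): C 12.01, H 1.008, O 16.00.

84.51 %

M(CH4) = 12.01 + 4(1.008) = 16.042 g/mol.
M(H2O) = 2(1.008) + 16.00 = 18.016 g/mol.
n(CH4) = 77.440 g / 16.042 g/mol = 4.8273 mol.
From the equation the CH4:H2O mole ratio is 1:2, so n(H2O) = 4.8273 × 2/1 = 9.6547 mol.
Mass of H2O = 9.6547 mol × 18.016 g/mol = 173.94 g.
This is the theoretical yield. Percent yield = 147.0 g / 173.94 g × 100% = 84.513%.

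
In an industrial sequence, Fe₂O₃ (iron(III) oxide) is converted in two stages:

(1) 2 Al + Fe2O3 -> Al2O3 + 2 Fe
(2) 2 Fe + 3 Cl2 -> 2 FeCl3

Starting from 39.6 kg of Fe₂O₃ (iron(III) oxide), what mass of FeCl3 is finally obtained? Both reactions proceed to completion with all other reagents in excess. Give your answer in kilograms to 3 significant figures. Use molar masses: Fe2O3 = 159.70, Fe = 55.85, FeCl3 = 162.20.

80.4 kg

39.6 kg = 39600 g.
n(Fe2O3) = 39600 / 159.70 = 248.0 mol.
Step 1 gives a 1:2 ratio of Fe2O3 to Fe, so n(Fe) = 495.9 mol.
In step 2 the Fe:FeCl3 ratio is 2:2, so n(FeCl3) = 495.9 mol.
Mass of FeCl3 = 495.9 × 162.20 = 80440 g = 80.4 kg.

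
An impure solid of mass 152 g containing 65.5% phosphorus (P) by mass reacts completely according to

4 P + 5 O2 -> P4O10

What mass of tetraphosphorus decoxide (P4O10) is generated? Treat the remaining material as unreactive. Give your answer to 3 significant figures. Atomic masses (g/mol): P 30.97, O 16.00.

228 g

Mass of pure P = 152 g × 0.655 = 99.56 g.
M(P) = 30.97 g/mol.
M(P4O10) = 4(30.97) + 10(16.00) = 283.88 g/mol.
n(P) = 99.56 g / 30.97 g/mol = 3.215 mol.
From the equation the P:P4O10 mole ratio is 4:1, so n(P4O10) = 3.215 × 1/4 = 0.8037 mol.
Mass of P4O10 = 0.8037 mol × 283.88 g/mol = 228.1 g.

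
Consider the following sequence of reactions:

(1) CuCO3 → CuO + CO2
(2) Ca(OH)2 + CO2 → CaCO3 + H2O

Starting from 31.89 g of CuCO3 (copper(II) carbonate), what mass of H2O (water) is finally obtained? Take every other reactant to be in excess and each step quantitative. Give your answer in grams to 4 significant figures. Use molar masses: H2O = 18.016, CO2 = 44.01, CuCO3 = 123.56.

4.650 g

n(CuCO3) = 31.890 / 123.56 = 0.25809 mol.
Step 1 gives a 1:1 ratio of CuCO3 to CO2, so n(CO2) = 0.25809 mol.
In step 2 the CO2:H2O ratio is 1:1, so n(H2O) = 0.25809 mol.
Mass of H2O = 0.25809 × 18.016 = 4.6498 g.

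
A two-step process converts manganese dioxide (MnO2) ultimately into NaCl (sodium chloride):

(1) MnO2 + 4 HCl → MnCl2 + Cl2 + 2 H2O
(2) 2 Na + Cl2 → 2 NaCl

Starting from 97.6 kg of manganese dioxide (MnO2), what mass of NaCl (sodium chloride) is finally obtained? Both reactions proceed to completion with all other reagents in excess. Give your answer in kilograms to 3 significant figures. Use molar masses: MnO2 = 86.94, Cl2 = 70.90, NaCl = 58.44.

131 kg

97.6 kg = 97600 g.
n(MnO2) = 97600 / 86.94 = 1123 mol.
Step 1 gives a 1:1 ratio of MnO2 to Cl2, so n(Cl2) = 1123 mol.
In step 2 the Cl2:NaCl ratio is 1:2, so n(NaCl) = 2245 mol.
Mass of NaCl = 2245 × 58.44 = 131200 g = 131 kg.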